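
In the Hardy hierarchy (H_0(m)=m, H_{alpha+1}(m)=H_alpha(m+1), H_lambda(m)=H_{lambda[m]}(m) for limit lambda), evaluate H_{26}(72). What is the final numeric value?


H_26(72):
For finite ordinals k, H_k(n) = n + k (each successor step adds 1).
H_26(72) = 72 + 26 = 98

98


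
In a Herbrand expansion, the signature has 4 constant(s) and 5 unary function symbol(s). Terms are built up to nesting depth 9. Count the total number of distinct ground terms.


Herbrand terms by depth:
Depth 0: 4 constants
Depth 1: 20 new terms (running total: 24)
Depth 2: 100 new terms (running total: 124)
Depth 3: 500 new terms (running total: 624)
Depth 4: 2500 new terms (running total: 3124)
Depth 5: 12500 new terms (running total: 15624)
Depth 6: 62500 new terms (running total: 78124)
Depth 7: 312500 new terms (running total: 390624)
Depth 8: 1562500 new terms (running total: 1953124)
Depth 9: 7812500 new terms (running total: 9765624)
Total distinct ground terms = 9765624

9765624


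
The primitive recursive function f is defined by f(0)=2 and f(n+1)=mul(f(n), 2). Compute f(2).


f(0) = 2
f(1) = mul(f(0), 2) = mul(2, 2) = 4
f(2) = mul(f(1), 2) = mul(4, 2) = 8


8


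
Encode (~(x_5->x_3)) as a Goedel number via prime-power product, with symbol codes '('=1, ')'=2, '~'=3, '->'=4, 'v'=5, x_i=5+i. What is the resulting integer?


Formula: (~(x_5->x_3))
Symbol codes: [1, 3, 1, 10, 4, 8, 2, 2]
Primes: [2, 3, 5, 7, 11, 13, 17, 19]
p_1^1 = 2^1 = 2
p_2^3 = 3^3 = 27
p_3^1 = 5^1 = 5
p_4^10 = 7^10 = 282475249
p_5^4 = 11^4 = 14641
p_6^8 = 13^8 = 815730721
p_7^2 = 17^2 = 289
p_8^2 = 19^2 = 361
Product = 95031321384244651378198095870

95031321384244651378198095870


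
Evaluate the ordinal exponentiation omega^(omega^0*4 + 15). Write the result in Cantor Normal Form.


omega^(omega^0*4 + 15):
omega^0 = 1, so the exponent is 4 + 15 = 19 (finite ordinal addition).
Result = omega^19, already a single CNF term.

omega^19


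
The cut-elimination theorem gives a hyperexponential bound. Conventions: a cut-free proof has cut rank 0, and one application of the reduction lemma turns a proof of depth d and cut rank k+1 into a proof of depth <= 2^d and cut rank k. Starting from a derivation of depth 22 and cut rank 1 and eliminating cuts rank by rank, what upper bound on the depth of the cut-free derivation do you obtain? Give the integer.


Each rank reduction sends depth d to at most 2^d; cut rank r needs r reductions.
2_0(22) = 22
2_1(22) = 2^22 = 4194304
Cut-free depth bound = 4194304

4194304


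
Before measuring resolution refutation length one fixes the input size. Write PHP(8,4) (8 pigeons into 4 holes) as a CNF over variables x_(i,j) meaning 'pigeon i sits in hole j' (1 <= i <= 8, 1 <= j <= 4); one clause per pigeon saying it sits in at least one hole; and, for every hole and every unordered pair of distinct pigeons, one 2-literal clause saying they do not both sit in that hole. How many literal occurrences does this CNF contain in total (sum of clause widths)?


PHP(8,4): 8 pigeons, 4 holes, 8*4 = 32 variables.
- pigeon clauses: one per pigeon -> 8 clauses of width 4 -> 32 literals
- hole clauses: 4 holes * C(8,2) = 4 * 28 -> 112 clauses of width 2 -> 224 literals
Total literal occurrences = 32 + 224 = 256

256


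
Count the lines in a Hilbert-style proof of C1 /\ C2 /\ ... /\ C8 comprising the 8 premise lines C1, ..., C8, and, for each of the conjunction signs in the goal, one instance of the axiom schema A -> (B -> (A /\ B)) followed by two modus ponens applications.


Conjoining 8 premises:
- 8 premise lines
- the goal has 7 conjunction signs; each costs 1 axiom instance + 2 MP = 3 lines: 3 * 7 = 21
Total = 8 + 21 = 29 lines.

29


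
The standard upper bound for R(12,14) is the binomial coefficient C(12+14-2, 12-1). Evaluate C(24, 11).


R(12,14) <= C(12+14-2, 12-1) = C(24, 11)
C(24, 11) = 24! / (11! * 13!)
= 2496144

2496144


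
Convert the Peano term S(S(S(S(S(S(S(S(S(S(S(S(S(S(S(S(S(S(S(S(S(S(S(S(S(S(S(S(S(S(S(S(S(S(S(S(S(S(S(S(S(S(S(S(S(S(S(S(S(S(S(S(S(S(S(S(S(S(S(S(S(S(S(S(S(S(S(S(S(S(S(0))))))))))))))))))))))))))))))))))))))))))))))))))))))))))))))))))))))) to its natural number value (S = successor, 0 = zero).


Counting successors applied to 0:
71 applications of S to 0 = 71

71


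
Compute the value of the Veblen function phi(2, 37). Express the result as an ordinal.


phi(2, 37):
phi(2, beta) = zeta_beta (the beta-th zeta number, fixed point of epsilon).
phi(2, 37) = zeta_37

zeta_37


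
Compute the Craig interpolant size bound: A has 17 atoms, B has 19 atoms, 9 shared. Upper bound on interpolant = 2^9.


Shared atoms = 9
Craig interpolant size bound = 2^9
= 512

512


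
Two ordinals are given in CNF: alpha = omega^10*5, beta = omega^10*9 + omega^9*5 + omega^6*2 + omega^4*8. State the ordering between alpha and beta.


Compare term by term from highest exponent:
alpha = omega^10*5
beta = omega^10*9 + omega^9*5 + omega^6*2 + omega^4*8
Term 1: alpha has omega^10*5, beta has omega^10*9
Term 2: alpha has omega^0*0, beta has omega^9*5
Term 3: alpha has omega^0*0, beta has omega^6*2
Term 4: alpha has omega^0*0, beta has omega^4*8
Result: alpha < beta

alpha < beta


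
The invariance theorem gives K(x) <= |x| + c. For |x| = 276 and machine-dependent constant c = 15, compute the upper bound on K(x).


K(x) <= |x| + c = 276 + 15 = 291

291


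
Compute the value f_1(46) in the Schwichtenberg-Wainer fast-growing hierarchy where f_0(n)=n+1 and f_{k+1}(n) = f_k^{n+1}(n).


f_1(46) = f_0^47(46)
f_0 adds 1 each time, applied 47 times.
f_1(46) = 46 + 47 = 93

93


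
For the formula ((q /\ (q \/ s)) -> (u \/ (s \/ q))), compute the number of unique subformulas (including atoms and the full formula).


Formula: ((q /\ (q \/ s)) -> (u \/ (s \/ q)))
Subformulas found:
  1. q
  2. u
  3. s
  4. (s \/ q)
  5. (q \/ s)
  6. (u \/ (s \/ q))
  7. (q /\ (q \/ s))
  8. ((q /\ (q \/ s)) -> (u \/ (s \/ q)))
Total distinct subformulas = 8

8


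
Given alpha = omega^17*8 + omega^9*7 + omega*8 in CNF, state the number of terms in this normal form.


CNF: omega^17*8 + omega^9*7 + omega*8
Count the summands separated by '+':
  term 1: omega^17*8
  term 2: omega^9*7
  term 3: omega*8
Total terms = 3

3


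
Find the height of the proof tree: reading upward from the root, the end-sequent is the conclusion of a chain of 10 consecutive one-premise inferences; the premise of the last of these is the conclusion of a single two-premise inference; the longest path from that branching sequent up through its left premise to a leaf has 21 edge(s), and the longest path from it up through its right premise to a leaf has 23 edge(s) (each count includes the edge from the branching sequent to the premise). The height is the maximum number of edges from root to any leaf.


Longest path through the left premise: 21 edges (measured from the branching sequent)
Longest path through the right premise: 23 edges
Height of the subtree rooted at the branching sequent: max(21, 23) = 23
The branching sequent sits 10 edges above the root (the chain of one-premise inferences), so height = 23 + 10 = 33

33


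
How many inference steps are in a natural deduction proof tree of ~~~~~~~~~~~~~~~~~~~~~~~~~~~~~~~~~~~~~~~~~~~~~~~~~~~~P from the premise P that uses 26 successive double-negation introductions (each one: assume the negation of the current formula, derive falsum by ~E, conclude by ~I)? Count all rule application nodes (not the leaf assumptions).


Each double-negation introduction (from C infer ~~C) uses 2 inference nodes: one ~E (C and ~C give falsum) and one ~I (discharge ~C).
26 double negations = 26 * 2 = 52 inference nodes.

52


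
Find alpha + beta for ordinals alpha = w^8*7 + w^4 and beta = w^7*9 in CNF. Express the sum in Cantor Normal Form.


Ordinal addition (w^8*7 + w^4) + w^7*9:
alpha's leading term has exponent 8 > beta's exponent 7, so it survives.
alpha's tail term has exponent 4 < beta's exponent 7, so it is absorbed by beta.
In ordinal addition, any term followed by a strictly larger-exponent term is absorbed.
Result = w^8*7 + w^7*9

w^8*7 + w^7*9


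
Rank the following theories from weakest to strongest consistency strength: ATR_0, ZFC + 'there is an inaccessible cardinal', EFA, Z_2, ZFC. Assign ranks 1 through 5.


Ordering by consistency strength:
1. EFA
2. ATR_0
3. Z_2
4. ZFC
5. ZFC + 'there is an inaccessible cardinal'


ATR_0=2, ZFC + 'there is an inaccessible cardinal'=5, EFA=1, Z_2=3, ZFC=4


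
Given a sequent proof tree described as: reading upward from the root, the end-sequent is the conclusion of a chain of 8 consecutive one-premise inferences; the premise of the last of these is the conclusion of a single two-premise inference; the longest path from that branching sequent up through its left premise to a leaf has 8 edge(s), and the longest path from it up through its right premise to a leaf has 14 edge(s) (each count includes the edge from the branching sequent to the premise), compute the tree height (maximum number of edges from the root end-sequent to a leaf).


Longest path through the left premise: 8 edges (measured from the branching sequent)
Longest path through the right premise: 14 edges
Height of the subtree rooted at the branching sequent: max(8, 14) = 14
The branching sequent sits 8 edges above the root (the chain of one-premise inferences), so height = 14 + 8 = 22

22


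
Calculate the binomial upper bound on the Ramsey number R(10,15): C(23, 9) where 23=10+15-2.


R(10,15) <= C(10+15-2, 10-1) = C(23, 9)
C(23, 9) = 23! / (9! * 14!)
= 817190

817190


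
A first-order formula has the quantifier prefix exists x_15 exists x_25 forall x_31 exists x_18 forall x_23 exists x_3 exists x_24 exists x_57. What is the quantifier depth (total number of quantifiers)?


Quantifier prefix has 8 quantifier symbols.
Quantifier depth = 8

8


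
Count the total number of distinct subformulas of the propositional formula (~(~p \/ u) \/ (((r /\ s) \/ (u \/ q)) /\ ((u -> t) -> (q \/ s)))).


Formula: (~(~p \/ u) \/ (((r /\ s) \/ (u \/ q)) /\ ((u -> t) -> (q \/ s))))
Subformulas found:
  1. r
  2. q
  3. u
  4. s
  5. t
  6. p
  7. ~p
  8. (u -> t)
  9. (r /\ s)
  10. (q \/ s)
  11. (u \/ q)
  12. (~p \/ u)
  13. ~(~p \/ u)
  14. ((u -> t) -> (q \/ s))
  15. ((r /\ s) \/ (u \/ q))
  16. (((r /\ s) \/ (u \/ q)) /\ ((u -> t) -> (q \/ s)))
  17. (~(~p \/ u) \/ (((r /\ s) \/ (u \/ q)) /\ ((u -> t) -> (q \/ s))))
Total distinct subformulas = 17

17


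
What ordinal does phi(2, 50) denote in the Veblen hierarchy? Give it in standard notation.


phi(2, 50):
phi(2, beta) = zeta_beta (the beta-th zeta number, fixed point of epsilon).
phi(2, 50) = zeta_50

zeta_50


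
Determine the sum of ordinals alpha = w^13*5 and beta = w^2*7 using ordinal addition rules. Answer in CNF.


Ordinal addition w^13*5 + w^2*7:
Leading exponent of alpha (13) > leading exponent of beta (2).
Since alpha's term has higher exponent than beta's leading term,
the sum is simply alpha followed by beta.
Result = w^13*5 + w^2*7

w^13*5 + w^2*7


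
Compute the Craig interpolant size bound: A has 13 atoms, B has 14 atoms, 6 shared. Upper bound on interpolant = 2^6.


Shared atoms = 6
Craig interpolant size bound = 2^6
= 64

64


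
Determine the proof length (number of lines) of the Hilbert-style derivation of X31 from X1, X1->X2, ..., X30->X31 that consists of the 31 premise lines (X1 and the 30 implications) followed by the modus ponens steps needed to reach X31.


We have 31 premise lines: X1 and 30 implications.
Each implication is detached once by MP, giving 30 MP lines.
31 premise lines + 30 MP lines = 61 total lines.

61


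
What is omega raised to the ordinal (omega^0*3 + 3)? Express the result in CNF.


omega^(omega^0*3 + 3):
omega^0 = 1, so the exponent is 3 + 3 = 6 (finite ordinal addition).
Result = omega^6, already a single CNF term.

omega^6


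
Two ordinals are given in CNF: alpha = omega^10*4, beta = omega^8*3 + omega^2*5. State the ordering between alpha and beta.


Compare term by term from highest exponent:
alpha = omega^10*4
beta = omega^8*3 + omega^2*5
Term 1: alpha has omega^10*4, beta has omega^8*3
Term 2: alpha has omega^0*0, beta has omega^2*5
Result: alpha > beta

alpha > beta


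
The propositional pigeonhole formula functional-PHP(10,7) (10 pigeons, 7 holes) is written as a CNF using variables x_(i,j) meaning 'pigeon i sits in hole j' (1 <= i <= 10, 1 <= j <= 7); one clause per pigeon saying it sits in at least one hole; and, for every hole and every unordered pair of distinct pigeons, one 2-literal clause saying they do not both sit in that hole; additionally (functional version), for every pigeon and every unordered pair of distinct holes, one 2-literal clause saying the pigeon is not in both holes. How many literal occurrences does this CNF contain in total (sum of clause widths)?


functional-PHP(10,7): 10 pigeons, 7 holes, 10*7 = 70 variables.
- pigeon clauses: one per pigeon -> 10 clauses of width 7 -> 70 literals
- hole clauses: 7 holes * C(10,2) = 7 * 45 -> 315 clauses of width 2 -> 630 literals
- functional clauses: 10 pigeons * C(7,2) = 10 * 21 -> 210 clauses of width 2 -> 420 literals
Total literal occurrences = 70 + 630 + 420 = 1120

1120


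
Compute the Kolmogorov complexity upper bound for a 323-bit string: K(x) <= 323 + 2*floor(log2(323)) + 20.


floor(log2(323)) = 8
2 * 8 = 16
K(x) <= 323 + 16 + 20 = 359

359


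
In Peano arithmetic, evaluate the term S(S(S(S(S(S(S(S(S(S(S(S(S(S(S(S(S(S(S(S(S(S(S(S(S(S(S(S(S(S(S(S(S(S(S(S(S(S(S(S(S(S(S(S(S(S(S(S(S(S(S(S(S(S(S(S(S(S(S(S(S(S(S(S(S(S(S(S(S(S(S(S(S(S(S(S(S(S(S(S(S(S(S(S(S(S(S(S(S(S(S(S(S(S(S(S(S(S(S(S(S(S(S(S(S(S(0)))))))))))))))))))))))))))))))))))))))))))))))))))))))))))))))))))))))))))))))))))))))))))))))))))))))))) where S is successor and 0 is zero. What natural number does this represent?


Counting successors applied to 0:
106 applications of S to 0 = 106

106


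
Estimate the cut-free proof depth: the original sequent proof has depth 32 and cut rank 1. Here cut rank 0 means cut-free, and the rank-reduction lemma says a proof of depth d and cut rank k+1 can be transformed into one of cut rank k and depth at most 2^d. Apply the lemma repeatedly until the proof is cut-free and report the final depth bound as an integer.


Each rank reduction sends depth d to at most 2^d; cut rank r needs r reductions.
2_0(32) = 32
2_1(32) = 2^32 = 4294967296
Cut-free depth bound = 4294967296

4294967296


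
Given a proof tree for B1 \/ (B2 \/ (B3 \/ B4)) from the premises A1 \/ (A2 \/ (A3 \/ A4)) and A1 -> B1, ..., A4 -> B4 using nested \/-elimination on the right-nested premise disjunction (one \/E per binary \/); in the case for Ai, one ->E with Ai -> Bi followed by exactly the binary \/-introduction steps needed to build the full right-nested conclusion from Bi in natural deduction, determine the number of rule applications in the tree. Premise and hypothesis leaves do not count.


Constructive dilemma with 4 branches, all disjunctions right-nested:
- \/E: the premise has 3 binary \/, each eliminated once: 3 nodes.
- ->E: one per case (Ai with Ai -> Bi gives Bi): 4 nodes.
- \/I: in case i < n, Bi needs 1 step to form Bi \/ (B(i+1) \/ ...) and then i-1 steps to prepend B(i-1), ..., B1, i.e. i steps; in case i = n, B4 needs 3 prepend steps.
  \/I total = (1 + 2 + ... + 3) + 3 = 6 + 3 = 9 nodes.
Total = 3 + 4 + 9 = 16

16


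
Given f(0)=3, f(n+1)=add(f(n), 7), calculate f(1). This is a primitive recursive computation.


f(0) = 3
f(1) = add(f(0), 7) = add(3, 7) = 10


10


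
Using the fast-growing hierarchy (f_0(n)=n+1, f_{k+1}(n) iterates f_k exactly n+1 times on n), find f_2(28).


f_2(28) = f_1^29(28)
f_1(m) = 2m + 1.
Iterating: f_1^k(n) = 2^k*(n+1) - 1.
f_2(28) = 2^29*(28+1) - 1 = 536870912*29 - 1 = 15569256447

15569256447


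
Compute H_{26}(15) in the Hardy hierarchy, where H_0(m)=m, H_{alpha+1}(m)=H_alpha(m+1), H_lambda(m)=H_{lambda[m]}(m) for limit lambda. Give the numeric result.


H_26(15):
For finite ordinals k, H_k(n) = n + k (each successor step adds 1).
H_26(15) = 15 + 26 = 41

41


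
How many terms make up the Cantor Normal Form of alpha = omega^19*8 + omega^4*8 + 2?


CNF: omega^19*8 + omega^4*8 + 2
Count the summands separated by '+':
  term 1: omega^19*8
  term 2: omega^4*8
  term 3: 2
Total terms = 3

3


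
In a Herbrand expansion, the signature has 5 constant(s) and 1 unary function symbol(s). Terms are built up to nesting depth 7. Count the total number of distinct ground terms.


Herbrand terms by depth:
Depth 0: 5 constants
Depth 1: 5 new terms (running total: 10)
Depth 2: 5 new terms (running total: 15)
Depth 3: 5 new terms (running total: 20)
Depth 4: 5 new terms (running total: 25)
Depth 5: 5 new terms (running total: 30)
Depth 6: 5 new terms (running total: 35)
Depth 7: 5 new terms (running total: 40)
Total distinct ground terms = 40

40


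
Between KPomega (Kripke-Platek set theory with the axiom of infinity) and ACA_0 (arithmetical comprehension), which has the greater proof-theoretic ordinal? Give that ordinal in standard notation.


Proof-theoretic ordinal of KPomega (Kripke-Platek set theory with the axiom of infinity): psi_0(epsilon_{Omega+1})
Proof-theoretic ordinal of ACA_0 (arithmetical comprehension): epsilon_0
Comparing: epsilon_0 < psi_0(epsilon_{Omega+1}).
The larger ordinal is psi_0(epsilon_{Omega+1}) (from KPomega (Kripke-Platek set theory with the axiom of infinity)).

psi_0(epsilon_{Omega+1})


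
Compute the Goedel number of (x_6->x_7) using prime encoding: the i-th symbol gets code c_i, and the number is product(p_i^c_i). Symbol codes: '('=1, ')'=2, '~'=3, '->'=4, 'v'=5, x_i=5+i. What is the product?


Formula: (x_6->x_7)
Symbol codes: [1, 11, 4, 12, 2]
Primes: [2, 3, 5, 7, 11]
p_1^1 = 2^1 = 2
p_2^11 = 3^11 = 177147
p_3^4 = 5^4 = 625
p_4^12 = 7^12 = 13841287201
p_5^2 = 11^2 = 121
Product = 370856303699076483750

370856303699076483750


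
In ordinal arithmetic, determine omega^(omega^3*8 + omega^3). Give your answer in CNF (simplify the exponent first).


omega^(omega^3*8 + omega^3):
Both terms of the exponent have the same exponent 3, so they merge: omega^3*8 + omega^3 = omega^3*(8+1) = omega^3*9.
omega raised to a CNF ordinal is a single CNF term: Result = omega^(omega^3*9)

omega^(omega^3*9)


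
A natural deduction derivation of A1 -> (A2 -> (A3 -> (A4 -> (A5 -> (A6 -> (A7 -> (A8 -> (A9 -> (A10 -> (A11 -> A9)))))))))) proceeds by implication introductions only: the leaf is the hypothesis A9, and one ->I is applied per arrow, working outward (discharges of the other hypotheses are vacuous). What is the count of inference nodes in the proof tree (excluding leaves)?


The formula has 11 arrows (->); its innermost consequent A9 is one of the antecedents,
so the proof starts from the hypothesis leaf A9 (not a rule application) and closes one arrow per ->I.
Building A1 -> (A2 -> (A3 -> (A4 -> (A5 -> (A6 -> (A7 -> (A8 -> (A9 -> (A10 -> (A11 -> A9)))))))))) therefore takes 11 nested implication introductions.
Total inference nodes = 11

11


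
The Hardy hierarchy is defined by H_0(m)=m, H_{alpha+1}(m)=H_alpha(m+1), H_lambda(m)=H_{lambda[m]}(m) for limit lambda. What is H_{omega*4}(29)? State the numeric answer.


H_{omega*4}(29):
For the Hardy hierarchy, H_{omega*k}(n) = 2^k * n.
2^4 = 16.
16 * 29 = 464

464


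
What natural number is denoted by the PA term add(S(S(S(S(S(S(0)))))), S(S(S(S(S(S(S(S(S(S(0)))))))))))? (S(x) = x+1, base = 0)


add(S^6(0), S^10(0)):
S^6(0) = 6
S^10(0) = 10
6 + 10 = 16

16


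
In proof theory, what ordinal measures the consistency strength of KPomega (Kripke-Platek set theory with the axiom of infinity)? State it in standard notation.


The proof-theoretic ordinal of KPomega (Kripke-Platek set theory with the axiom of infinity) is a standard result in ordinal analysis.
This ordinal is the supremum of order types of primitive recursive well-orderings
that the theory can prove to be well-ordered.
For KPomega (Kripke-Platek set theory with the axiom of infinity), the proof-theoretic ordinal is psi_0(epsilon_{Omega+1}).

psi_0(epsilon_{Omega+1})


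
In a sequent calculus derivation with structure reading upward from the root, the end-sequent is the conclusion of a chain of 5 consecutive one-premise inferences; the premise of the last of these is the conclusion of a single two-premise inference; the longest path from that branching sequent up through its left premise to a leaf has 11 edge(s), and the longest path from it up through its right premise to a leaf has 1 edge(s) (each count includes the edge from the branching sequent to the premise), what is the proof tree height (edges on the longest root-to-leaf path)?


Longest path through the left premise: 11 edges (measured from the branching sequent)
Longest path through the right premise: 1 edges
Height of the subtree rooted at the branching sequent: max(11, 1) = 11
The branching sequent sits 5 edges above the root (the chain of one-premise inferences), so height = 11 + 5 = 16

16


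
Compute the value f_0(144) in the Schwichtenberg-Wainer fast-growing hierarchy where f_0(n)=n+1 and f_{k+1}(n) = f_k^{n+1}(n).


f_0(144) = 144 + 1 = 145

145


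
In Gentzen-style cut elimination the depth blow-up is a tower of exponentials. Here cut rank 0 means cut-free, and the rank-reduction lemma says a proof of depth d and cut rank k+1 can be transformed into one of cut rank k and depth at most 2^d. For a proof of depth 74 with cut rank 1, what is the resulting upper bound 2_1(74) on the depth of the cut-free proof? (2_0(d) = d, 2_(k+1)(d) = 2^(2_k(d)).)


Each rank reduction sends depth d to at most 2^d; cut rank r needs r reductions.
2_0(74) = 74
2_1(74) = 2^74 = 18889465931478580854784
Cut-free depth bound = 18889465931478580854784

18889465931478580854784


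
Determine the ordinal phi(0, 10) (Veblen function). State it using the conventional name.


phi(0, 10):
phi(0, beta) = omega^beta by definition.
phi(0, 10) = omega^10

omega^10


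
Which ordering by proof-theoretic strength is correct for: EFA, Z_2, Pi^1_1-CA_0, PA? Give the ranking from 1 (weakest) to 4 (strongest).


Ordering by consistency strength:
1. EFA
2. PA
3. Pi^1_1-CA_0
4. Z_2


EFA=1, Z_2=4, Pi^1_1-CA_0=3, PA=2


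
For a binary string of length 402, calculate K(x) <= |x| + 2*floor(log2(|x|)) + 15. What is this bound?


floor(log2(402)) = 8
2 * 8 = 16
K(x) <= 402 + 16 + 15 = 433

433


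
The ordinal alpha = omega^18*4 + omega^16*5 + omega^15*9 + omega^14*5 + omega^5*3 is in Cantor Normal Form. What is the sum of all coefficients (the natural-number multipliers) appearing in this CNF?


CNF: omega^18*4 + omega^16*5 + omega^15*9 + omega^14*5 + omega^5*3
Coefficients: 4 + 5 + 9 + 5 + 3 = 26

26


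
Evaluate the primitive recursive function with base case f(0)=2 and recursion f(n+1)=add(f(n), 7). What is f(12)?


f(0) = 2
f(1) = add(f(0), 7) = add(2, 7) = 9
f(2) = add(f(1), 7) = add(9, 7) = 16
f(3) = add(f(2), 7) = add(16, 7) = 23
f(4) = add(f(3), 7) = add(23, 7) = 30
f(5) = add(f(4), 7) = add(30, 7) = 37
f(6) = add(f(5), 7) = add(37, 7) = 44
f(7) = add(f(6), 7) = add(44, 7) = 51
f(8) = add(f(7), 7) = add(51, 7) = 58
f(9) = add(f(8), 7) = add(58, 7) = 65
f(10) = add(f(9), 7) = add(65, 7) = 72
f(11) = add(f(10), 7) = add(72, 7) = 79
f(12) = add(f(11), 7) = add(79, 7) = 86


86


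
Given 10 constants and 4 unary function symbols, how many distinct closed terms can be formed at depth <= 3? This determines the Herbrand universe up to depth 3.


Herbrand terms by depth:
Depth 0: 10 constants
Depth 1: 40 new terms (running total: 50)
Depth 2: 160 new terms (running total: 210)
Depth 3: 640 new terms (running total: 850)
Total distinct ground terms = 850

850


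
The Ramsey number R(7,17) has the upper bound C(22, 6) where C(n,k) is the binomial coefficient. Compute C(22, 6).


R(7,17) <= C(7+17-2, 7-1) = C(22, 6)
C(22, 6) = 22! / (6! * 16!)
= 74613

74613


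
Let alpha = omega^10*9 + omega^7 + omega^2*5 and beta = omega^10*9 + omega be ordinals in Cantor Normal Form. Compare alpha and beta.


Compare term by term from highest exponent:
alpha = omega^10*9 + omega^7 + omega^2*5
beta = omega^10*9 + omega
Term 1: alpha has omega^10*9, beta has omega^10*9
Term 2: alpha has omega^7*1, beta has omega^1*1
Term 3: alpha has omega^2*5, beta has omega^0*0
Result: alpha > beta

alpha > beta


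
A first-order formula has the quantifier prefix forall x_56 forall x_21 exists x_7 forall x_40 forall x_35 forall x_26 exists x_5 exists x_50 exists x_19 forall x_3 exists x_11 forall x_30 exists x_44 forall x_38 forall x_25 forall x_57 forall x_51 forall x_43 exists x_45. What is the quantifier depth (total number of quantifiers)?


Quantifier prefix has 19 quantifier symbols.
Quantifier depth = 19

19


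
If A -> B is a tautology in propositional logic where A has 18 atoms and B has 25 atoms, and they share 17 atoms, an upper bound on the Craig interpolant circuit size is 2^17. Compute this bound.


Shared atoms = 17
Craig interpolant size bound = 2^17
= 131072

131072


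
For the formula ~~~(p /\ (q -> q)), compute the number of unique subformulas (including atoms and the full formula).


Formula: ~~~(p /\ (q -> q))
Subformulas found:
  1. q
  2. p
  3. (q -> q)
  4. (p /\ (q -> q))
  5. ~(p /\ (q -> q))
  6. ~~(p /\ (q -> q))
  7. ~~~(p /\ (q -> q))
Total distinct subformulas = 7

7


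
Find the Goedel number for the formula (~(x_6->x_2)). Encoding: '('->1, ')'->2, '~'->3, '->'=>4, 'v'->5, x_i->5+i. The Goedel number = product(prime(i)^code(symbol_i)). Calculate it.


Formula: (~(x_6->x_2))
Symbol codes: [1, 3, 1, 11, 4, 7, 2, 2]
Primes: [2, 3, 5, 7, 11, 13, 17, 19]
p_1^1 = 2^1 = 2
p_2^3 = 3^3 = 27
p_3^1 = 5^1 = 5
p_4^11 = 7^11 = 1977326743
p_5^4 = 11^4 = 14641
p_6^7 = 13^7 = 62748517
p_7^2 = 17^2 = 289
p_8^2 = 19^2 = 361
Product = 51170711514593273819029743930

51170711514593273819029743930


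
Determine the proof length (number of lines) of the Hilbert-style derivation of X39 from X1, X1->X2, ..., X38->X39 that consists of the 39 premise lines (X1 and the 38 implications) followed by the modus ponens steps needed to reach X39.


We have 39 premise lines: X1 and 38 implications.
Each implication is detached once by MP, giving 38 MP lines.
39 premise lines + 38 MP lines = 77 total lines.

77


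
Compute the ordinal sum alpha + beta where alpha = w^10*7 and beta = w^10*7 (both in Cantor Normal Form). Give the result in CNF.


Ordinal addition w^10*7 + w^10*7:
Both terms have the same exponent 10.
w^e*c + w^e*d = w^e*(c+d).
Result = w^10*(7+7) = w^10*14

w^10*14


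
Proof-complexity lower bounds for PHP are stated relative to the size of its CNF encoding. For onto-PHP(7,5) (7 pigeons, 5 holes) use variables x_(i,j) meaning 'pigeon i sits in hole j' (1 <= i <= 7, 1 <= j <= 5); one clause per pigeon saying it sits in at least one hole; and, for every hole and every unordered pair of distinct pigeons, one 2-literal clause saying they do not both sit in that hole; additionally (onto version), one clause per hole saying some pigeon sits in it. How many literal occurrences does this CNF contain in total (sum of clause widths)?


onto-PHP(7,5): 7 pigeons, 5 holes, 7*5 = 35 variables.
- pigeon clauses: one per pigeon -> 7 clauses of width 5 -> 35 literals
- hole clauses: 5 holes * C(7,2) = 5 * 21 -> 105 clauses of width 2 -> 210 literals
- onto clauses: one per hole -> 5 clauses of width 7 -> 35 literals
Total literal occurrences = 35 + 210 + 35 = 280

280


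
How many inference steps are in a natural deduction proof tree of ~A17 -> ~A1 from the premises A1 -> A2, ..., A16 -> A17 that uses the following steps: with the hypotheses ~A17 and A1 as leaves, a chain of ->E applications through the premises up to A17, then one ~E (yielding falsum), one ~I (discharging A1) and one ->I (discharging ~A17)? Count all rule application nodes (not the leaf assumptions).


From hypothesis A1, 16 ->E steps along the 16 premises yield A17.
~E with hypothesis ~A17 gives falsum (1 node); ~I discharging A1 gives ~A1 (1 node); ->I discharging ~A17 gives the goal (1 node).
Total = 16 + 3 = 19 inference nodes.

19


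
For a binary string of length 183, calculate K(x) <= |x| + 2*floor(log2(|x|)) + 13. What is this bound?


floor(log2(183)) = 7
2 * 7 = 14
K(x) <= 183 + 14 + 13 = 210

210


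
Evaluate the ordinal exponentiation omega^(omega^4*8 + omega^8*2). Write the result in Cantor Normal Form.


omega^(omega^4*8 + omega^8*2):
In ordinal addition a term is absorbed by a following term of strictly larger exponent: 4 < 8, so omega^4*8 + omega^8*2 = omega^8*2.
omega raised to a CNF ordinal is a single CNF term: Result = omega^(omega^8*2)

omega^(omega^8*2)


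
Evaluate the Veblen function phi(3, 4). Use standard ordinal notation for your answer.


phi(3, 4):
phi(3, beta) = eta_beta (the beta-th eta number, fixed point of zeta).
phi(3, 4) = eta_4

eta_4


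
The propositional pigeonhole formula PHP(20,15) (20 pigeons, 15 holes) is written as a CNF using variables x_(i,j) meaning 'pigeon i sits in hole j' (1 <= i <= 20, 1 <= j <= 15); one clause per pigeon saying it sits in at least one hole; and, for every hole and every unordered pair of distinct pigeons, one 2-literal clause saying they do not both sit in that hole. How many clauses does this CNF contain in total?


PHP(20,15): 20 pigeons, 15 holes, 20*15 = 300 variables.
- pigeon clauses: one per pigeon -> 20 clauses
- hole clauses: 15 holes * C(20,2) = 15 * 190 -> 2850 clauses
Total clauses = 20 + 2850 = 2870

2870


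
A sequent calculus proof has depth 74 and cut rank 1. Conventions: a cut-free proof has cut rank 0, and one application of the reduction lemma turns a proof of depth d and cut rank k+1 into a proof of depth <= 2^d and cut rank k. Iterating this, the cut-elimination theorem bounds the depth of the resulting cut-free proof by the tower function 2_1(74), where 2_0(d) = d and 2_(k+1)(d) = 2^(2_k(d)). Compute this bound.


Each rank reduction sends depth d to at most 2^d; cut rank r needs r reductions.
2_0(74) = 74
2_1(74) = 2^74 = 18889465931478580854784
Cut-free depth bound = 18889465931478580854784

18889465931478580854784


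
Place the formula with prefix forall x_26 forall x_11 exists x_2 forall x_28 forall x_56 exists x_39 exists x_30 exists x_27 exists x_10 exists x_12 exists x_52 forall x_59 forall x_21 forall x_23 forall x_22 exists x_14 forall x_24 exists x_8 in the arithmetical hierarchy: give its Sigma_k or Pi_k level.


Leading quantifier is forall, so the class is Pi.
Number of quantifier blocks = alternations + 1 = 7 + 1 = 8.
Classification: Pi_8

Pi_8


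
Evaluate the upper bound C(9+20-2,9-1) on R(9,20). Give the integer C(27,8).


R(9,20) <= C(9+20-2, 9-1) = C(27, 8)
C(27, 8) = 27! / (8! * 19!)
= 2220075

2220075


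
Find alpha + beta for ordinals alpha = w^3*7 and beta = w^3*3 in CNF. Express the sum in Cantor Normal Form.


Ordinal addition w^3*7 + w^3*3:
Both terms have the same exponent 3.
w^e*c + w^e*d = w^e*(c+d).
Result = w^3*(7+3) = w^3*10

w^3*10


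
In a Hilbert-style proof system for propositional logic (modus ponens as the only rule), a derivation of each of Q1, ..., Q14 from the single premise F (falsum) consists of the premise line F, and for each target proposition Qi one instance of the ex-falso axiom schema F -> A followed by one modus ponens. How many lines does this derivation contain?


Ex falso, line by line:
- 1 premise line (F)
- 14 targets, each needing 1 axiom instance (F -> Qi) + 1 MP = 2 lines: 2 * 14 = 28
Total = 1 + 28 = 29 lines.

29


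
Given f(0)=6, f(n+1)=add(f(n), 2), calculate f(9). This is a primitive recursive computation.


f(0) = 6
f(1) = add(f(0), 2) = add(6, 2) = 8
f(2) = add(f(1), 2) = add(8, 2) = 10
f(3) = add(f(2), 2) = add(10, 2) = 12
f(4) = add(f(3), 2) = add(12, 2) = 14
f(5) = add(f(4), 2) = add(14, 2) = 16
f(6) = add(f(5), 2) = add(16, 2) = 18
f(7) = add(f(6), 2) = add(18, 2) = 20
f(8) = add(f(7), 2) = add(20, 2) = 22
f(9) = add(f(8), 2) = add(22, 2) = 24


24


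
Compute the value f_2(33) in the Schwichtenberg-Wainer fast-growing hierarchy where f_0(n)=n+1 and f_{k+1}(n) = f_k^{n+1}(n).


f_2(33) = f_1^34(33)
f_1(m) = 2m + 1.
Iterating: f_1^k(n) = 2^k*(n+1) - 1.
f_2(33) = 2^34*(33+1) - 1 = 17179869184*34 - 1 = 584115552255

584115552255


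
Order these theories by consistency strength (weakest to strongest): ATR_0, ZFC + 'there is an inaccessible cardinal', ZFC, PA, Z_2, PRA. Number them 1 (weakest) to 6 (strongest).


Ordering by consistency strength:
1. PRA
2. PA
3. ATR_0
4. Z_2
5. ZFC
6. ZFC + 'there is an inaccessible cardinal'


ATR_0=3, ZFC + 'there is an inaccessible cardinal'=6, ZFC=5, PA=2, Z_2=4, PRA=1


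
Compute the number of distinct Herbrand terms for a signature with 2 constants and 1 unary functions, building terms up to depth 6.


Herbrand terms by depth:
Depth 0: 2 constants
Depth 1: 2 new terms (running total: 4)
Depth 2: 2 new terms (running total: 6)
Depth 3: 2 new terms (running total: 8)
Depth 4: 2 new terms (running total: 10)
Depth 5: 2 new terms (running total: 12)
Depth 6: 2 new terms (running total: 14)
Total distinct ground terms = 14

14


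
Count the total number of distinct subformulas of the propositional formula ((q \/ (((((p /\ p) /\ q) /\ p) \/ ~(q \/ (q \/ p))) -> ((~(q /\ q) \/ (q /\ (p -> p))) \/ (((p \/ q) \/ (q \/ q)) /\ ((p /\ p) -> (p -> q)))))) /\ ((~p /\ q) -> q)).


Formula: ((q \/ (((((p /\ p) /\ q) /\ p) \/ ~(q \/ (q \/ p))) -> ((~(q /\ q) \/ (q /\ (p -> p))) \/ (((p \/ q) \/ (q \/ q)) /\ ((p /\ p) -> (p -> q)))))) /\ ((~p /\ q) -> q))
Subformulas found:
  1. q
  2. p
  3. ~p
  4. (q \/ p)
  5. (q /\ q)
  6. (p -> p)
  7. (p \/ q)
  8. (p /\ p)
  9. (p -> q)
  10. (q \/ q)
  11. (~p /\ q)
  12. ~(q /\ q)
  13. (q \/ (q \/ p))
  14. ((p /\ p) /\ q)
  15. (q /\ (p -> p))
  16. ((~p /\ q) -> q)
  17. ~(q \/ (q \/ p))
  18. ((p \/ q) \/ (q \/ q))
  19. ((p /\ p) -> (p -> q))
  20. (((p /\ p) /\ q) /\ p)
  21. (~(q /\ q) \/ (q /\ (p -> p)))
  22. ((((p /\ p) /\ q) /\ p) \/ ~(q \/ (q \/ p)))
  23. (((p \/ q) \/ (q \/ q)) /\ ((p /\ p) -> (p -> q)))
  24. ((~(q /\ q) \/ (q /\ (p -> p))) \/ (((p \/ q) \/ (q \/ q)) /\ ((p /\ p) -> (p -> q))))
  25. (((((p /\ p) /\ q) /\ p) \/ ~(q \/ (q \/ p))) -> ((~(q /\ q) \/ (q /\ (p -> p))) \/ (((p \/ q) \/ (q \/ q)) /\ ((p /\ p) -> (p -> q)))))
  26. (q \/ (((((p /\ p) /\ q) /\ p) \/ ~(q \/ (q \/ p))) -> ((~(q /\ q) \/ (q /\ (p -> p))) \/ (((p \/ q) \/ (q \/ q)) /\ ((p /\ p) -> (p -> q))))))
  27. ((q \/ (((((p /\ p) /\ q) /\ p) \/ ~(q \/ (q \/ p))) -> ((~(q /\ q) \/ (q /\ (p -> p))) \/ (((p \/ q) \/ (q \/ q)) /\ ((p /\ p) -> (p -> q)))))) /\ ((~p /\ q) -> q))
Total distinct subformulas = 27

27


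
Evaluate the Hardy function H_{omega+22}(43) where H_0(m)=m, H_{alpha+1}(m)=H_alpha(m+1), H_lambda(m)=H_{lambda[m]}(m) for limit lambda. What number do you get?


H_{omega+22}(43):
Unwind the 22 successor steps: H_{omega+22}(43) = H_omega(43+22) = H_omega(65).
H_omega(m) = H_m(m) = m + m = 2m.
Result = 2 * 65 = 130

130


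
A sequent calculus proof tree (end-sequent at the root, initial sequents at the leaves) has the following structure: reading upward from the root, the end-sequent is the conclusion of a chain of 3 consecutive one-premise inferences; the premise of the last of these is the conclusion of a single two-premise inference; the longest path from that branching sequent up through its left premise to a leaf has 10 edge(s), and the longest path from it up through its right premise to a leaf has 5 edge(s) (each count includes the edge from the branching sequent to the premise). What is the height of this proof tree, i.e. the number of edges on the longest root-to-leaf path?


Longest path through the left premise: 10 edges (measured from the branching sequent)
Longest path through the right premise: 5 edges
Height of the subtree rooted at the branching sequent: max(10, 5) = 10
The branching sequent sits 3 edges above the root (the chain of one-premise inferences), so height = 10 + 3 = 13

13


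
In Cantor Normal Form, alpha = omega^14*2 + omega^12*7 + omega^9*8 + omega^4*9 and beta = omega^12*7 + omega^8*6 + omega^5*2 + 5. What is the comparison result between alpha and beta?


Compare term by term from highest exponent:
alpha = omega^14*2 + omega^12*7 + omega^9*8 + omega^4*9
beta = omega^12*7 + omega^8*6 + omega^5*2 + 5
Term 1: alpha has omega^14*2, beta has omega^12*7
Term 2: alpha has omega^12*7, beta has omega^8*6
Term 3: alpha has omega^9*8, beta has omega^5*2
Term 4: alpha has omega^4*9, beta has omega^0*5
Result: alpha > beta

alpha > beta


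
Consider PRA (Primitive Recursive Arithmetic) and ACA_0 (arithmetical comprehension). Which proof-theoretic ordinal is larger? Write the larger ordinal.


Proof-theoretic ordinal of PRA (Primitive Recursive Arithmetic): omega^omega
Proof-theoretic ordinal of ACA_0 (arithmetical comprehension): epsilon_0
Comparing: omega^omega < epsilon_0.
The larger ordinal is epsilon_0 (from ACA_0 (arithmetical comprehension)).

epsilon_0


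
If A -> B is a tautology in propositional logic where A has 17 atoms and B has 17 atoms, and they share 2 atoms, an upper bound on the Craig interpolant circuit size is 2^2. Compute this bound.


Shared atoms = 2
Craig interpolant size bound = 2^2
= 4

4


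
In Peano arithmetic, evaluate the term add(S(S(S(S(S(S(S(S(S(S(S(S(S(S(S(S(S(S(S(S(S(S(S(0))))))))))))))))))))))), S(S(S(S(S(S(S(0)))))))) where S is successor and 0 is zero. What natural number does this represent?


add(S^23(0), S^7(0)):
S^23(0) = 23
S^7(0) = 7
23 + 7 = 30

30


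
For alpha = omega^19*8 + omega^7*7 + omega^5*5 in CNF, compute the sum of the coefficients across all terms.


CNF: omega^19*8 + omega^7*7 + omega^5*5
Coefficients: 8 + 7 + 5 = 20

20


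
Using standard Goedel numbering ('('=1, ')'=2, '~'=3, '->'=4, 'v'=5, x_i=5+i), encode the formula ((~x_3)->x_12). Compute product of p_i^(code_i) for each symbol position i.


Formula: ((~x_3)->x_12)
Symbol codes: [1, 1, 3, 8, 2, 4, 17, 2]
Primes: [2, 3, 5, 7, 11, 13, 17, 19]
p_1^1 = 2^1 = 2
p_2^1 = 3^1 = 3
p_3^3 = 5^3 = 125
p_4^8 = 7^8 = 5764801
p_5^2 = 11^2 = 121
p_6^4 = 13^4 = 28561
p_7^17 = 17^17 = 827240261886336764177
p_8^2 = 19^2 = 361
Product = 4462140371936589644144415694658179392750

4462140371936589644144415694658179392750


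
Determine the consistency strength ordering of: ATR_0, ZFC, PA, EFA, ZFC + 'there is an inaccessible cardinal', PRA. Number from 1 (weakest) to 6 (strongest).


Ordering by consistency strength:
1. EFA
2. PRA
3. PA
4. ATR_0
5. ZFC
6. ZFC + 'there is an inaccessible cardinal'


ATR_0=4, ZFC=5, PA=3, EFA=1, ZFC + 'there is an inaccessible cardinal'=6, PRA=2


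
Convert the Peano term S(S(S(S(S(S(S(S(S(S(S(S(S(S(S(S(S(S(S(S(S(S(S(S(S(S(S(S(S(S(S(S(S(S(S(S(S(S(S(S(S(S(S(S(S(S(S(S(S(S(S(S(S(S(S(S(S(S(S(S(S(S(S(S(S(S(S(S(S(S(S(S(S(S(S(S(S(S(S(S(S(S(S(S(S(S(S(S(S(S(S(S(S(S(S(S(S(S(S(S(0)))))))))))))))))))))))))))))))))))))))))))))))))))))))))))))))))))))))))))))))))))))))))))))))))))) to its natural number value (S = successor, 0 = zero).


Counting successors applied to 0:
100 applications of S to 0 = 100

100


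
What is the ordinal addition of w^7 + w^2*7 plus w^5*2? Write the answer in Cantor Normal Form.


Ordinal addition (w^7 + w^2*7) + w^5*2:
alpha's leading term has exponent 7 > beta's exponent 5, so it survives.
alpha's tail term has exponent 2 < beta's exponent 5, so it is absorbed by beta.
In ordinal addition, any term followed by a strictly larger-exponent term is absorbed.
Result = w^7 + w^5*2

w^7 + w^5*2


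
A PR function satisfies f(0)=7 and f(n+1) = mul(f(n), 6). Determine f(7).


f(0) = 7
f(1) = mul(f(0), 6) = mul(7, 6) = 42
f(2) = mul(f(1), 6) = mul(42, 6) = 252
f(3) = mul(f(2), 6) = mul(252, 6) = 1512
f(4) = mul(f(3), 6) = mul(1512, 6) = 9072
f(5) = mul(f(4), 6) = mul(9072, 6) = 54432
f(6) = mul(f(5), 6) = mul(54432, 6) = 326592
f(7) = mul(f(6), 6) = mul(326592, 6) = 1959552


1959552
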